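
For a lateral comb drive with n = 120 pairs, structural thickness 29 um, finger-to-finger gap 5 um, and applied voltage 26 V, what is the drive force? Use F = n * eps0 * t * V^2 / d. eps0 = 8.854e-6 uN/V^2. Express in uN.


Step 1: Parameters: n=120, eps0=8.854e-6 uN/V^2, t=29 um, V=26 V, d=5 um
Step 2: V^2 = 676
Step 3: F = 120 * 8.854e-6 * 29 * 676 / 5
F = 4.166 uN


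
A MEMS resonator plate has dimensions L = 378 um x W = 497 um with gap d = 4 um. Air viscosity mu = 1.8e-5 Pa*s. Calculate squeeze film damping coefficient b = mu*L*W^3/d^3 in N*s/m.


Step 1: Convert to SI.
L = 378e-6 m, W = 497e-6 m, d = 4e-6 m
Step 2: W^3 = (497e-6)^3 = 1.23e-10 m^3
Step 3: d^3 = (4e-6)^3 = 6.40e-17 m^3
Step 4: b = 1.8e-5 * 378e-6 * 1.23e-10 / 6.40e-17
b = 1.31e-02 N*s/m


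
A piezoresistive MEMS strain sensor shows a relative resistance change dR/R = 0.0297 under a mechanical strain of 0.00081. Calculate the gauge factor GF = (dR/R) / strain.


Step 1: Identify values.
dR/R = 0.0297, strain = 0.00081
Step 2: GF = (dR/R) / strain = 0.0297 / 0.00081
GF = 36.7


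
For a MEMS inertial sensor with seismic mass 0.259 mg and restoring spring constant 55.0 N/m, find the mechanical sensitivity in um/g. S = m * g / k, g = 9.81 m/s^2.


Step 1: Convert mass: m = 0.259 mg = 2.59e-07 kg
Step 2: S = m * g / k = 2.59e-07 * 9.81 / 55.0
Step 3: S = 4.62e-08 m/g
Step 4: Convert to um/g: S = 0.046 um/g


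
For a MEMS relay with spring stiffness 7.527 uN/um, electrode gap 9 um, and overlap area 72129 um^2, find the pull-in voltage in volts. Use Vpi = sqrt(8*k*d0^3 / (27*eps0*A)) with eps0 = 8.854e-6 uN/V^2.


Step 1: Compute numerator: 8 * k * d0^3 = 8 * 7.527 * 9^3 = 43897.464
Step 2: Compute denominator: 27 * eps0 * A = 27 * 8.854e-6 * 72129 = 17.243014
Step 3: Vpi = sqrt(43897.464 / 17.243014)
Vpi = 50.46 V


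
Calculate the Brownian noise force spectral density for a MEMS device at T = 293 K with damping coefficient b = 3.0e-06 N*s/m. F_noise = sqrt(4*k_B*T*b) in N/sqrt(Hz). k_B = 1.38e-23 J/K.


Step 1: Compute 4 * k_B * T * b
= 4 * 1.38e-23 * 293 * 3.0e-06
= 4.8521e-26 N^2/Hz
Step 2: F_noise = sqrt(4.8521e-26)
F_noise = 2.20e-13 N/sqrt(Hz)


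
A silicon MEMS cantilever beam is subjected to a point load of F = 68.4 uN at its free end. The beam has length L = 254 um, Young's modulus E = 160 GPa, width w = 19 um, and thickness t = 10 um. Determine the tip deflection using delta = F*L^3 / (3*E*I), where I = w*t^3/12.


Step 1: Calculate the second moment of area.
I = w * t^3 / 12 = 19 * 10^3 / 12 = 1583.3333 um^4
Step 2: Convert E to consistent units (1 GPa = 1000 uN/um^2).
E = 160 GPa = 160000 uN/um^2
Step 3: Calculate tip deflection.
delta = F * L^3 / (3 * E * I)
delta = 68.4 * 254^3 / (3 * 160000 * 1583.3333)
delta = 1.4748 um


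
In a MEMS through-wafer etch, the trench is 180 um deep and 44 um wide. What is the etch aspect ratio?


Step 1: AR = depth / width
Step 2: AR = 180 / 44
AR = 4.1


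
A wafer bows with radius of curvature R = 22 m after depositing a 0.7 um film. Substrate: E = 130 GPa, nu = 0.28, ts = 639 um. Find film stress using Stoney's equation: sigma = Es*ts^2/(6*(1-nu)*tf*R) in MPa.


Step 1: Compute numerator: Es * ts^2 = 130 * 639^2 = 53081730 (GPa*um^2)
Step 2: Compute denominator (R in um): 6*(1-nu)*tf*R = 6*0.72*0.7*22e6 = 66528000.0 (um^2)
Step 3: sigma (GPa) = 53081730 / 66528000.0 = 7.97886e-01 GPa
Step 4: Convert to MPa (x1000): sigma = 797.9 MPa


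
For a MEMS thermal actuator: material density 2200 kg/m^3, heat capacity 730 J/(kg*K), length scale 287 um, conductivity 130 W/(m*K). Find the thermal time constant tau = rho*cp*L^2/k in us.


Step 1: Convert L to m: L = 287e-6 m
Step 2: L^2 = (287e-6)^2 = 8.2369e-08 m^2
Step 3: tau = 2200 * 730 * 8.2369e-08 / 130 = 1.01757395e-03 s
Step 4: Convert to microseconds (multiply by 1e6).
tau = 1017.574 us


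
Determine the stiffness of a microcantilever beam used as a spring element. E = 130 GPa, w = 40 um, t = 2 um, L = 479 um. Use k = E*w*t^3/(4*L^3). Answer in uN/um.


Step 1: Convert E to consistent units (1 GPa = 1000 uN/um^2).
E = 130 GPa = 130000 uN/um^2
Step 2: Compute t^3 = 2^3 = 8
Step 3: Compute L^3 = 479^3 = 109902239
Step 4: k = 130000 * 40 * 8 / (4 * 109902239)
k = 0.0946 uN/um


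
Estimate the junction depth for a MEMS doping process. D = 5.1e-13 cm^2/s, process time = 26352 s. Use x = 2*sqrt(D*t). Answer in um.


Step 1: Compute D*t = 5.1e-13 * 26352 = 1.343952e-08 cm^2
Step 2: sqrt(D*t) = 1.15929e-04 cm
Step 3: x = 2 * 1.15929e-04 cm = 2.31858e-04 cm
Step 4: Convert to um (1 cm = 1e4 um): x = 2.319 um


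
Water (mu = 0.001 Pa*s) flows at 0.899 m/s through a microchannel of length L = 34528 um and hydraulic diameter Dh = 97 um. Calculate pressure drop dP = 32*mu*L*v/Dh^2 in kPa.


Step 1: Convert to SI: L = 34528e-6 m, Dh = 97e-6 m
Step 2: dP = 32 * 0.001 * 34528e-6 * 0.899 / (97e-6)^2
Step 3: dP = 105569.30 Pa
Step 4: Convert to kPa: dP = 105.57 kPa


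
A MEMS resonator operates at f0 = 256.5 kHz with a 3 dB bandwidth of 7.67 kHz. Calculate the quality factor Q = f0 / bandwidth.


Step 1: Q = f0 / bandwidth
Step 2: Q = 256.5 / 7.67
Q = 33.4


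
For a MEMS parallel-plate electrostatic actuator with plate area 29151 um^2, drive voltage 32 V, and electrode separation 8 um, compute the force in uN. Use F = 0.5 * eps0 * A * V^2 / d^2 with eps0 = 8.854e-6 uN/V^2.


Step 1: Identify parameters.
eps0 = 8.854e-6 uN/V^2, A = 29151 um^2, V = 32 V, d = 8 um
Step 2: Compute V^2 = 32^2 = 1024
Step 3: Compute d^2 = 8^2 = 64
Step 4: F = 0.5 * 8.854e-6 * 29151 * 1024 / 64
F = 2.065 uN


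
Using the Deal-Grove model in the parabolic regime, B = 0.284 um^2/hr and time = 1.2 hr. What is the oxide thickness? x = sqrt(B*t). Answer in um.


Step 1: Compute B*t = 0.284 * 1.2 = 0.3408
Step 2: x = sqrt(0.3408)
x = 0.584 um


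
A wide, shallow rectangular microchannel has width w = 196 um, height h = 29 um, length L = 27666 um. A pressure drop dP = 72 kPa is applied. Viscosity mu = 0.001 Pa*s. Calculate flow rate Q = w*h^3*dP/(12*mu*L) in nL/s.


Step 1: Convert all dimensions to SI (meters).
w = 196e-6 m, h = 29e-6 m, L = 27666e-6 m, dP = 72e3 Pa
Step 2: Q = w * h^3 * dP / (12 * mu * L)
Q = 196e-6 * (29e-6)^3 * 72e3 / (12 * 0.001 * 27666e-6) = 1.0367044e-09 m^3/s
Step 3: Convert Q from m^3/s to nL/s (1 m^3 = 1e12 nL, so multiply by 1e12).
Q = 1036.704 nL/s


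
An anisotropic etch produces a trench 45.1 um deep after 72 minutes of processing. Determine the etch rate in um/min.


Step 1: Etch rate = depth / time
Step 2: rate = 45.1 / 72
rate = 0.626 um/min


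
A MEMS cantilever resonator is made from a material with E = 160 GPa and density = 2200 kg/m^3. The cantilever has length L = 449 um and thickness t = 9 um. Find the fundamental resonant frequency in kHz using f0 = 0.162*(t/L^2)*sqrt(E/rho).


Step 1: Convert units to SI.
t_SI = 9e-6 m, L_SI = 449e-6 m
Step 2: Calculate sqrt(E/rho).
sqrt(160e9 / 2200) = 8528.03 m/s
Step 3: Compute f0.
f0 = 0.162 * 9e-6 / (449e-6)^2 * 8528.03 = 61675.6 Hz = 61.68 kHz


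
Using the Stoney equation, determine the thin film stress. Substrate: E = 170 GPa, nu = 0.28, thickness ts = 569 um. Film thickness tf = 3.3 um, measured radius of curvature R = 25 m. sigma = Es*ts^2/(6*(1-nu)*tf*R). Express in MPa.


Step 1: Compute numerator: Es * ts^2 = 170 * 569^2 = 55039370 (GPa*um^2)
Step 2: Compute denominator (R in um): 6*(1-nu)*tf*R = 6*0.72*3.3*25e6 = 356400000.0 (um^2)
Step 3: sigma (GPa) = 55039370 / 356400000.0 = 1.54431e-01 GPa
Step 4: Convert to MPa (x1000): sigma = 154.4 MPa


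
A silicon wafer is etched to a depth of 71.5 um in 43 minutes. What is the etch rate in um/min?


Step 1: Etch rate = depth / time
Step 2: rate = 71.5 / 43
rate = 1.663 um/min


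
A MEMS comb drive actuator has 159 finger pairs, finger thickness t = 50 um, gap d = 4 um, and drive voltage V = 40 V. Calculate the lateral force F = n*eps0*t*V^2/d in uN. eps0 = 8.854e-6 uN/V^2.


Step 1: Parameters: n=159, eps0=8.854e-6 uN/V^2, t=50 um, V=40 V, d=4 um
Step 2: V^2 = 1600
Step 3: F = 159 * 8.854e-6 * 50 * 1600 / 4
F = 28.156 uN


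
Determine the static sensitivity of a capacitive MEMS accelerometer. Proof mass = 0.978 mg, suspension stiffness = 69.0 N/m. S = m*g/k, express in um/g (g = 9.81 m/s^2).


Step 1: Convert mass: m = 0.978 mg = 9.78e-07 kg
Step 2: S = m * g / k = 9.78e-07 * 9.81 / 69.0
Step 3: S = 1.39e-07 m/g
Step 4: Convert to um/g: S = 0.139 um/g


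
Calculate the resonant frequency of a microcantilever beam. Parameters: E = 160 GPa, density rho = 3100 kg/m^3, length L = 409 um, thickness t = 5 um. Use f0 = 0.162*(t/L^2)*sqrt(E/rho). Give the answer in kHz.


Step 1: Convert units to SI.
t_SI = 5e-6 m, L_SI = 409e-6 m
Step 2: Calculate sqrt(E/rho).
sqrt(160e9 / 3100) = 7184.21 m/s
Step 3: Compute f0.
f0 = 0.162 * 5e-6 / (409e-6)^2 * 7184.21 = 34787.0 Hz = 34.79 kHz


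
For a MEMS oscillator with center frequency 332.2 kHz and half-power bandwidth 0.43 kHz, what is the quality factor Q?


Step 1: Q = f0 / bandwidth
Step 2: Q = 332.2 / 0.43
Q = 772.6


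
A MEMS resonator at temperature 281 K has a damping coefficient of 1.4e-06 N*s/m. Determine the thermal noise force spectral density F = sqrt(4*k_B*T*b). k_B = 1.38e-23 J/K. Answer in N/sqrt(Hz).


Step 1: Compute 4 * k_B * T * b
= 4 * 1.38e-23 * 281 * 1.4e-06
= 2.1716e-26 N^2/Hz
Step 2: F_noise = sqrt(2.1716e-26)
F_noise = 1.47e-13 N/sqrt(Hz)


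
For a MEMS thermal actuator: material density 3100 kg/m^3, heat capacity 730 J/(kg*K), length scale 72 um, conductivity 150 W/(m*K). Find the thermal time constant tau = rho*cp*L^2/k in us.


Step 1: Convert L to m: L = 72e-6 m
Step 2: L^2 = (72e-6)^2 = 5.184e-09 m^2
Step 3: tau = 3100 * 730 * 5.184e-09 / 150 = 7.820928e-05 s
Step 4: Convert to microseconds (multiply by 1e6).
tau = 78.209 us


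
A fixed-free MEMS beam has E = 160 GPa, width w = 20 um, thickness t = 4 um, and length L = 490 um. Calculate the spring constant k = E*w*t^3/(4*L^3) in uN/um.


Step 1: Convert E to consistent units (1 GPa = 1000 uN/um^2).
E = 160 GPa = 160000 uN/um^2
Step 2: Compute t^3 = 4^3 = 64
Step 3: Compute L^3 = 490^3 = 117649000
Step 4: k = 160000 * 20 * 64 / (4 * 117649000)
k = 0.4352 uN/um


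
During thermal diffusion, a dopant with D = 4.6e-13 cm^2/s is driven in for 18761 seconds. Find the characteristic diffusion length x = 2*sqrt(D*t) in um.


Step 1: Compute D*t = 4.6e-13 * 18761 = 8.63006e-09 cm^2
Step 2: sqrt(D*t) = 9.28981e-05 cm
Step 3: x = 2 * 9.28981e-05 cm = 1.857962e-04 cm
Step 4: Convert to um (1 cm = 1e4 um): x = 1.858 um


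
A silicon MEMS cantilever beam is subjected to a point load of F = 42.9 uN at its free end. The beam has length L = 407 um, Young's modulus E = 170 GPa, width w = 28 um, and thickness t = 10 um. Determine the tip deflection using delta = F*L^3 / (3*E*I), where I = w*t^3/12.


Step 1: Calculate the second moment of area.
I = w * t^3 / 12 = 28 * 10^3 / 12 = 2333.3333 um^4
Step 2: Convert E to consistent units (1 GPa = 1000 uN/um^2).
E = 170 GPa = 170000 uN/um^2
Step 3: Calculate tip deflection.
delta = F * L^3 / (3 * E * I)
delta = 42.9 * 407^3 / (3 * 170000 * 2333.3333)
delta = 2.4305 um


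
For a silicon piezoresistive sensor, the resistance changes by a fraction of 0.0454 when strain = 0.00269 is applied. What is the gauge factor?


Step 1: Identify values.
dR/R = 0.0454, strain = 0.00269
Step 2: GF = (dR/R) / strain = 0.0454 / 0.00269
GF = 16.9


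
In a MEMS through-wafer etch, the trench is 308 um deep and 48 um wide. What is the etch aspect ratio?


Step 1: AR = depth / width
Step 2: AR = 308 / 48
AR = 6.4


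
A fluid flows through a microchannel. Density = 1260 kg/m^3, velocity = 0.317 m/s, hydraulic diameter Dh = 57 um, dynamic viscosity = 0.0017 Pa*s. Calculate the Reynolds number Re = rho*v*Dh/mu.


Step 1: Convert Dh to meters: Dh = 57e-6 m
Step 2: Re = rho * v * Dh / mu
Re = 1260 * 0.317 * 57e-6 / 0.0017
Re = 13.392


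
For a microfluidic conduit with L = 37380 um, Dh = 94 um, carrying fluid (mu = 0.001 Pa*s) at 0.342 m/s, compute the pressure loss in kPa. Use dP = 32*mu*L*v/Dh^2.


Step 1: Convert to SI: L = 37380e-6 m, Dh = 94e-6 m
Step 2: dP = 32 * 0.001 * 37380e-6 * 0.342 / (94e-6)^2
Step 3: dP = 46297.73 Pa
Step 4: Convert to kPa: dP = 46.3 kPa


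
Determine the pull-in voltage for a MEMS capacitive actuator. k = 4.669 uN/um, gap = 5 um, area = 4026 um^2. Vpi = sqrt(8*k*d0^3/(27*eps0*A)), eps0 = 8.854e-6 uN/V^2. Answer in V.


Step 1: Compute numerator: 8 * k * d0^3 = 8 * 4.669 * 5^3 = 4669.0
Step 2: Compute denominator: 27 * eps0 * A = 27 * 8.854e-6 * 4026 = 0.962448
Step 3: Vpi = sqrt(4669.0 / 0.962448)
Vpi = 69.65 V


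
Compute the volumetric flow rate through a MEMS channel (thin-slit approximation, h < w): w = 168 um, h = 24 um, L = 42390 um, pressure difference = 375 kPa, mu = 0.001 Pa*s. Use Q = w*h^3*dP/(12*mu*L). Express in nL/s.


Step 1: Convert all dimensions to SI (meters).
w = 168e-6 m, h = 24e-6 m, L = 42390e-6 m, dP = 375e3 Pa
Step 2: Q = w * h^3 * dP / (12 * mu * L)
Q = 168e-6 * (24e-6)^3 * 375e3 / (12 * 0.001 * 42390e-6) = 1.71210191e-09 m^3/s
Step 3: Convert Q from m^3/s to nL/s (1 m^3 = 1e12 nL, so multiply by 1e12).
Q = 1712.102 nL/s


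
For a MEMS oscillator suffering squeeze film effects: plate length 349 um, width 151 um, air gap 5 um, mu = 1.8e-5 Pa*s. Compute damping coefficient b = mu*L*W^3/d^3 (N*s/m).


Step 1: Convert to SI.
L = 349e-6 m, W = 151e-6 m, d = 5e-6 m
Step 2: W^3 = (151e-6)^3 = 3.44e-12 m^3
Step 3: d^3 = (5e-6)^3 = 1.25e-16 m^3
Step 4: b = 1.8e-5 * 349e-6 * 3.44e-12 / 1.25e-16
b = 1.73e-04 N*s/m


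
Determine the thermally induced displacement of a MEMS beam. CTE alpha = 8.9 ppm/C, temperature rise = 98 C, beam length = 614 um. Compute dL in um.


Step 1: Convert CTE: alpha = 8.9 ppm/C = 8.9e-6 /C
Step 2: dL = 8.9e-6 * 98 * 614
dL = 0.5355 um


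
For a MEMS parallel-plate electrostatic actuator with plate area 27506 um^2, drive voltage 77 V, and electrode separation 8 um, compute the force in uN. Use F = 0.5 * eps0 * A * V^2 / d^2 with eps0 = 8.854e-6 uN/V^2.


Step 1: Identify parameters.
eps0 = 8.854e-6 uN/V^2, A = 27506 um^2, V = 77 V, d = 8 um
Step 2: Compute V^2 = 77^2 = 5929
Step 3: Compute d^2 = 8^2 = 64
Step 4: F = 0.5 * 8.854e-6 * 27506 * 5929 / 64
F = 11.281 uN


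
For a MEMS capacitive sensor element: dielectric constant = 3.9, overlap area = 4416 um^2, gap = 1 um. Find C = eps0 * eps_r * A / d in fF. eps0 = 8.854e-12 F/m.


Step 1: Convert area to m^2: A = 4416e-12 m^2
Step 2: Convert gap to m: d = 1e-6 m
Step 3: C = eps0 * eps_r * A / d
C = 8.854e-12 * 3.9 * 4416e-12 / 1e-6
Step 4: Convert to fF (multiply by 1e15).
C = 152.49 fF


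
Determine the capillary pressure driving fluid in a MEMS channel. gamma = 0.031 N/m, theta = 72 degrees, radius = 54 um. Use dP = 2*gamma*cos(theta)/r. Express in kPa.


Step 1: cos(72 deg) = 0.309
Step 2: Convert r to m: r = 54e-6 m
Step 3: dP = 2 * 0.031 * 0.309 / 54e-6 = 354.8 Pa
Step 4: Convert Pa to kPa (divide by 1000).
dP = 0.35 kPa


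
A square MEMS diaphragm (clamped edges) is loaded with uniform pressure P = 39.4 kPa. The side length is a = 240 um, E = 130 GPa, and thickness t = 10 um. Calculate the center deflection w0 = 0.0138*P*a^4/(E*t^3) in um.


Step 1: Convert pressure to compatible units (E is in GPa, so P in GPa).
P = 39.4 kPa = 39.4e-6 GPa
Step 2: Compute numerator: 0.0138 * P * a^4.
a^4 = 240^4 = 3317760000
numerator = 0.0138 * 39.4e-6 * 3317760000 = 1.8039e+03
Step 3: Compute denominator: E * t^3 = 130 * 10^3 = 130000
Step 4: w0 = numerator / denominator = 1.8039e+03 / 130000 = 0.0139 um


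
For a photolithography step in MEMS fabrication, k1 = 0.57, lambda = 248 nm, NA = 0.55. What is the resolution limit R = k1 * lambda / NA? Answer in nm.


Step 1: Identify values: k1 = 0.57, lambda = 248 nm, NA = 0.55
Step 2: R = k1 * lambda / NA
R = 0.57 * 248 / 0.55
R = 257.0 nm


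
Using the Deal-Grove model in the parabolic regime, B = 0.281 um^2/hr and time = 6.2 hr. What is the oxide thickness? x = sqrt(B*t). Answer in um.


Step 1: Compute B*t = 0.281 * 6.2 = 1.7422
Step 2: x = sqrt(1.7422)
x = 1.32 um


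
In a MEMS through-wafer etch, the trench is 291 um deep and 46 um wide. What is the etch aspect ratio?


Step 1: AR = depth / width
Step 2: AR = 291 / 46
AR = 6.3


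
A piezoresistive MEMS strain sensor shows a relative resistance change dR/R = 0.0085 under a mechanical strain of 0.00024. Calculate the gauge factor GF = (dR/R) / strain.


Step 1: Identify values.
dR/R = 0.0085, strain = 0.00024
Step 2: GF = (dR/R) / strain = 0.0085 / 0.00024
GF = 35.4


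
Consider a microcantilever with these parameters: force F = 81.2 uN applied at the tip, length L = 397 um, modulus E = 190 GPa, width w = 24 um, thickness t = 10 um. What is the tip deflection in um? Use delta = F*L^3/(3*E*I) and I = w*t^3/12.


Step 1: Calculate the second moment of area.
I = w * t^3 / 12 = 24 * 10^3 / 12 = 2000.0 um^4
Step 2: Convert E to consistent units (1 GPa = 1000 uN/um^2).
E = 190 GPa = 190000 uN/um^2
Step 3: Calculate tip deflection.
delta = F * L^3 / (3 * E * I)
delta = 81.2 * 397^3 / (3 * 190000 * 2000.0)
delta = 4.4568 um


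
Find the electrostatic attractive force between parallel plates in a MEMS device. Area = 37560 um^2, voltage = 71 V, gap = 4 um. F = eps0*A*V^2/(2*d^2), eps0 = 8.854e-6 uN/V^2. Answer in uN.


Step 1: Identify parameters.
eps0 = 8.854e-6 uN/V^2, A = 37560 um^2, V = 71 V, d = 4 um
Step 2: Compute V^2 = 71^2 = 5041
Step 3: Compute d^2 = 4^2 = 16
Step 4: F = 0.5 * 8.854e-6 * 37560 * 5041 / 16
F = 52.388 uN


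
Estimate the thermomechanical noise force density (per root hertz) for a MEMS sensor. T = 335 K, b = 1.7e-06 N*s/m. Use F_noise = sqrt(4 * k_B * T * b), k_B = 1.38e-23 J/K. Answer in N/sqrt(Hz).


Step 1: Compute 4 * k_B * T * b
= 4 * 1.38e-23 * 335 * 1.7e-06
= 3.1436e-26 N^2/Hz
Step 2: F_noise = sqrt(3.1436e-26)
F_noise = 1.77e-13 N/sqrt(Hz)


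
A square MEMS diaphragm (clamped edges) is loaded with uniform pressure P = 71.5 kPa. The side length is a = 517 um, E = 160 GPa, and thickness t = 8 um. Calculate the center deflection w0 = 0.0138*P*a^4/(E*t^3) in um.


Step 1: Convert pressure to compatible units (E is in GPa, so P in GPa).
P = 71.5 kPa = 71.5e-6 GPa
Step 2: Compute numerator: 0.0138 * P * a^4.
a^4 = 517^4 = 71443409521
numerator = 0.0138 * 71.5e-6 * 71443409521 = 7.04932e+04
Step 3: Compute denominator: E * t^3 = 160 * 8^3 = 81920
Step 4: w0 = numerator / denominator = 7.04932e+04 / 81920 = 0.8605 um


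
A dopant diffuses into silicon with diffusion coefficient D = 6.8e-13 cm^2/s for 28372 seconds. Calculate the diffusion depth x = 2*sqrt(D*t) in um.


Step 1: Compute D*t = 6.8e-13 * 28372 = 1.929296e-08 cm^2
Step 2: sqrt(D*t) = 1.38899e-04 cm
Step 3: x = 2 * 1.38899e-04 cm = 2.77798e-04 cm
Step 4: Convert to um (1 cm = 1e4 um): x = 2.778 um


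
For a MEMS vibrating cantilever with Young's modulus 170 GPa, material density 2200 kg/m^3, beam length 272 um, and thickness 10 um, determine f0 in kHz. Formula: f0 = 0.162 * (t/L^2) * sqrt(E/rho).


Step 1: Convert units to SI.
t_SI = 10e-6 m, L_SI = 272e-6 m
Step 2: Calculate sqrt(E/rho).
sqrt(170e9 / 2200) = 8790.49 m/s
Step 3: Compute f0.
f0 = 0.162 * 10e-6 / (272e-6)^2 * 8790.49 = 192482.1 Hz = 192.48 kHz


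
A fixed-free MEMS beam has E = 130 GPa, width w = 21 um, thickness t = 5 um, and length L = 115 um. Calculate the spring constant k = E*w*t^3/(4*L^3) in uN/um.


Step 1: Convert E to consistent units (1 GPa = 1000 uN/um^2).
E = 130 GPa = 130000 uN/um^2
Step 2: Compute t^3 = 5^3 = 125
Step 3: Compute L^3 = 115^3 = 1520875
Step 4: k = 130000 * 21 * 125 / (4 * 1520875)
k = 56.0944 uN/um


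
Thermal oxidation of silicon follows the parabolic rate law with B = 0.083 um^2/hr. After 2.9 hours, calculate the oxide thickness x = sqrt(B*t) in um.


Step 1: Compute B*t = 0.083 * 2.9 = 0.2407
Step 2: x = sqrt(0.2407)
x = 0.491 um


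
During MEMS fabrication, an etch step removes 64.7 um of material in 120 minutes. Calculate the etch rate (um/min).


Step 1: Etch rate = depth / time
Step 2: rate = 64.7 / 120
rate = 0.539 um/min


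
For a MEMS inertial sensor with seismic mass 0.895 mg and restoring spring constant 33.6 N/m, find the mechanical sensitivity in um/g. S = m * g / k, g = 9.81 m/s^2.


Step 1: Convert mass: m = 0.895 mg = 8.95e-07 kg
Step 2: S = m * g / k = 8.95e-07 * 9.81 / 33.6
Step 3: S = 2.61e-07 m/g
Step 4: Convert to um/g: S = 0.261 um/g


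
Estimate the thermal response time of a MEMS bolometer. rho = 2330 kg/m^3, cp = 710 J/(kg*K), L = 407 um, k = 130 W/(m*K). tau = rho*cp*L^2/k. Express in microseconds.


Step 1: Convert L to m: L = 407e-6 m
Step 2: L^2 = (407e-6)^2 = 1.65649e-07 m^2
Step 3: tau = 2330 * 710 * 1.65649e-07 / 130 = 2.10794724e-03 s
Step 4: Convert to microseconds (multiply by 1e6).
tau = 2107.947 us


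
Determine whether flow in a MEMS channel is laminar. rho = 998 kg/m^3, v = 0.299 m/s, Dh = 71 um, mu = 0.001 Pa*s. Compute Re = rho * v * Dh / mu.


Step 1: Convert Dh to meters: Dh = 71e-6 m
Step 2: Re = rho * v * Dh / mu
Re = 998 * 0.299 * 71e-6 / 0.001
Re = 21.187
Since Re = 21.187 is below ~2300, the flow is laminar.


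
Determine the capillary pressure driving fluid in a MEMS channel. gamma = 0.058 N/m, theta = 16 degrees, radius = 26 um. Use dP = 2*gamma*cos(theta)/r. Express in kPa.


Step 1: cos(16 deg) = 0.9613
Step 2: Convert r to m: r = 26e-6 m
Step 3: dP = 2 * 0.058 * 0.9613 / 26e-6 = 4288.9 Pa
Step 4: Convert Pa to kPa (divide by 1000).
dP = 4.29 kPa


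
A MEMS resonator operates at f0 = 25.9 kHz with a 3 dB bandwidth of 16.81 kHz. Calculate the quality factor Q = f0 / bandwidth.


Step 1: Q = f0 / bandwidth
Step 2: Q = 25.9 / 16.81
Q = 1.5


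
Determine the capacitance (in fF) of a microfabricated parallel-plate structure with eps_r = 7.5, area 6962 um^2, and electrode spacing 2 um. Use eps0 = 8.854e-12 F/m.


Step 1: Convert area to m^2: A = 6962e-12 m^2
Step 2: Convert gap to m: d = 2e-6 m
Step 3: C = eps0 * eps_r * A / d
C = 8.854e-12 * 7.5 * 6962e-12 / 2e-6
Step 4: Convert to fF (multiply by 1e15).
C = 231.16 fF


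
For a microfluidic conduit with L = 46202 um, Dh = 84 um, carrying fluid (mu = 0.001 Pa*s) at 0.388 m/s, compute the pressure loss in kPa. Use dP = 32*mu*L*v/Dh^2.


Step 1: Convert to SI: L = 46202e-6 m, Dh = 84e-6 m
Step 2: dP = 32 * 0.001 * 46202e-6 * 0.388 / (84e-6)^2
Step 3: dP = 81298.76 Pa
Step 4: Convert to kPa: dP = 81.3 kPa


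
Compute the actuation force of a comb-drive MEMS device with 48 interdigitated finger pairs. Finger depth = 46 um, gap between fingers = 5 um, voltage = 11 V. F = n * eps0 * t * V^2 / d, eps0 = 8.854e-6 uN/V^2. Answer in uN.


Step 1: Parameters: n=48, eps0=8.854e-6 uN/V^2, t=46 um, V=11 V, d=5 um
Step 2: V^2 = 121
Step 3: F = 48 * 8.854e-6 * 46 * 121 / 5
F = 0.473 uN


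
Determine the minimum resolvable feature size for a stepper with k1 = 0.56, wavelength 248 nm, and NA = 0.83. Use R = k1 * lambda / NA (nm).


Step 1: Identify values: k1 = 0.56, lambda = 248 nm, NA = 0.83
Step 2: R = k1 * lambda / NA
R = 0.56 * 248 / 0.83
R = 167.3 nm


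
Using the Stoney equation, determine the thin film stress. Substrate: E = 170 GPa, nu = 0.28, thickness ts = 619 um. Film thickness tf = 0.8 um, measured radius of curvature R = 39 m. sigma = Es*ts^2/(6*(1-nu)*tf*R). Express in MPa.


Step 1: Compute numerator: Es * ts^2 = 170 * 619^2 = 65137370 (GPa*um^2)
Step 2: Compute denominator (R in um): 6*(1-nu)*tf*R = 6*0.72*0.8*39e6 = 134784000.0 (um^2)
Step 3: sigma (GPa) = 65137370 / 134784000.0 = 4.83272e-01 GPa
Step 4: Convert to MPa (x1000): sigma = 483.3 MPa


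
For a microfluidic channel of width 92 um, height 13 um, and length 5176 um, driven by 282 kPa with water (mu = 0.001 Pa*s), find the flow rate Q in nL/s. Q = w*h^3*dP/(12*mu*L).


Step 1: Convert all dimensions to SI (meters).
w = 92e-6 m, h = 13e-6 m, L = 5176e-6 m, dP = 282e3 Pa
Step 2: Q = w * h^3 * dP / (12 * mu * L)
Q = 92e-6 * (13e-6)^3 * 282e3 / (12 * 0.001 * 5176e-6) = 9.176804e-10 m^3/s
Step 3: Convert Q from m^3/s to nL/s (1 m^3 = 1e12 nL, so multiply by 1e12).
Q = 917.68 nL/s


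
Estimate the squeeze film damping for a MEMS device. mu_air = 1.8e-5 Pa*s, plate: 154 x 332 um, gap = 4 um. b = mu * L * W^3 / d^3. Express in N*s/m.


Step 1: Convert to SI.
L = 154e-6 m, W = 332e-6 m, d = 4e-6 m
Step 2: W^3 = (332e-6)^3 = 3.66e-11 m^3
Step 3: d^3 = (4e-6)^3 = 6.40e-17 m^3
Step 4: b = 1.8e-5 * 154e-6 * 3.66e-11 / 6.40e-17
b = 1.58e-03 N*s/m


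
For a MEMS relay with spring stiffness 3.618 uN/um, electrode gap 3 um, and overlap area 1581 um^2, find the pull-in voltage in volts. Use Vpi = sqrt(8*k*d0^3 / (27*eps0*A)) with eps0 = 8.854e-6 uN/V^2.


Step 1: Compute numerator: 8 * k * d0^3 = 8 * 3.618 * 3^3 = 781.488
Step 2: Compute denominator: 27 * eps0 * A = 27 * 8.854e-6 * 1581 = 0.377951
Step 3: Vpi = sqrt(781.488 / 0.377951)
Vpi = 45.47 V


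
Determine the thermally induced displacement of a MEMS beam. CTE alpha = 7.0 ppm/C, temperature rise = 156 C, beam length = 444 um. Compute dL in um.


Step 1: Convert CTE: alpha = 7.0 ppm/C = 7.0e-6 /C
Step 2: dL = 7.0e-6 * 156 * 444
dL = 0.4848 um


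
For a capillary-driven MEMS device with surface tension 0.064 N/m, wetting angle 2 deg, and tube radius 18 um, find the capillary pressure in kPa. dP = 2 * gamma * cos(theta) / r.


Step 1: cos(2 deg) = 0.9994
Step 2: Convert r to m: r = 18e-6 m
Step 3: dP = 2 * 0.064 * 0.9994 / 18e-6 = 7106.8 Pa
Step 4: Convert Pa to kPa (divide by 1000).
dP = 7.11 kPa


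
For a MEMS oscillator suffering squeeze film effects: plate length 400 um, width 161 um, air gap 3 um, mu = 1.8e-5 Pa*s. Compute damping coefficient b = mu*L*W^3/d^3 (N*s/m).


Step 1: Convert to SI.
L = 400e-6 m, W = 161e-6 m, d = 3e-6 m
Step 2: W^3 = (161e-6)^3 = 4.17e-12 m^3
Step 3: d^3 = (3e-6)^3 = 2.70e-17 m^3
Step 4: b = 1.8e-5 * 400e-6 * 4.17e-12 / 2.70e-17
b = 1.11e-03 N*s/m


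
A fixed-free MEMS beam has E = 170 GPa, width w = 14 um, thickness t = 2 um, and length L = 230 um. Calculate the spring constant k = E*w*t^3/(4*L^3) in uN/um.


Step 1: Convert E to consistent units (1 GPa = 1000 uN/um^2).
E = 170 GPa = 170000 uN/um^2
Step 2: Compute t^3 = 2^3 = 8
Step 3: Compute L^3 = 230^3 = 12167000
Step 4: k = 170000 * 14 * 8 / (4 * 12167000)
k = 0.3912 uN/um


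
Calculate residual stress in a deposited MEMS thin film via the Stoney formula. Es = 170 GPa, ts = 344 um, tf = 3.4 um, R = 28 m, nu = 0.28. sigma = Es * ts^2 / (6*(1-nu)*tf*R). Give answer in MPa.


Step 1: Compute numerator: Es * ts^2 = 170 * 344^2 = 20117120 (GPa*um^2)
Step 2: Compute denominator (R in um): 6*(1-nu)*tf*R = 6*0.72*3.4*28e6 = 411264000.0 (um^2)
Step 3: sigma (GPa) = 20117120 / 411264000.0 = 4.8915e-02 GPa
Step 4: Convert to MPa (x1000): sigma = 48.9 MPa


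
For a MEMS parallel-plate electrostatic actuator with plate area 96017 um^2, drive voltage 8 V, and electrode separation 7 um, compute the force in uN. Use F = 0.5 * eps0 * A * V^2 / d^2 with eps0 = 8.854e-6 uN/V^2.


Step 1: Identify parameters.
eps0 = 8.854e-6 uN/V^2, A = 96017 um^2, V = 8 V, d = 7 um
Step 2: Compute V^2 = 8^2 = 64
Step 3: Compute d^2 = 7^2 = 49
Step 4: F = 0.5 * 8.854e-6 * 96017 * 64 / 49
F = 0.555 uN


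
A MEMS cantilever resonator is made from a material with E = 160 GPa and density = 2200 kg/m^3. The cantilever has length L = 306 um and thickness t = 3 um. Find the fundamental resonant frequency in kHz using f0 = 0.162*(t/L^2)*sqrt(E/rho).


Step 1: Convert units to SI.
t_SI = 3e-6 m, L_SI = 306e-6 m
Step 2: Calculate sqrt(E/rho).
sqrt(160e9 / 2200) = 8528.03 m/s
Step 3: Compute f0.
f0 = 0.162 * 3e-6 / (306e-6)^2 * 8528.03 = 44263.1 Hz = 44.26 kHz


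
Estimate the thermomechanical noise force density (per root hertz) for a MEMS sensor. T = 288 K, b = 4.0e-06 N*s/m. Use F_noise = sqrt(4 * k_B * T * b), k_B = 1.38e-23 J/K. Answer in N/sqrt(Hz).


Step 1: Compute 4 * k_B * T * b
= 4 * 1.38e-23 * 288 * 4.0e-06
= 6.3590e-26 N^2/Hz
Step 2: F_noise = sqrt(6.3590e-26)
F_noise = 2.52e-13 N/sqrt(Hz)


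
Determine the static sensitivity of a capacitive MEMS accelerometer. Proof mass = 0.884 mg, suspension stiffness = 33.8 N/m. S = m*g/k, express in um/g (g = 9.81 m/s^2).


Step 1: Convert mass: m = 0.884 mg = 8.84e-07 kg
Step 2: S = m * g / k = 8.84e-07 * 9.81 / 33.8
Step 3: S = 2.57e-07 m/g
Step 4: Convert to um/g: S = 0.257 um/g


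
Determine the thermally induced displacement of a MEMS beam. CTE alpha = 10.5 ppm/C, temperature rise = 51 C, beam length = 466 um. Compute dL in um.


Step 1: Convert CTE: alpha = 10.5 ppm/C = 10.5e-6 /C
Step 2: dL = 10.5e-6 * 51 * 466
dL = 0.2495 um


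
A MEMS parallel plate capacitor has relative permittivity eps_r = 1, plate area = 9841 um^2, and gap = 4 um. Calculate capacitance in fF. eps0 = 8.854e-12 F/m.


Step 1: Convert area to m^2: A = 9841e-12 m^2
Step 2: Convert gap to m: d = 4e-6 m
Step 3: C = eps0 * eps_r * A / d
C = 8.854e-12 * 1 * 9841e-12 / 4e-6
Step 4: Convert to fF (multiply by 1e15).
C = 21.78 fF


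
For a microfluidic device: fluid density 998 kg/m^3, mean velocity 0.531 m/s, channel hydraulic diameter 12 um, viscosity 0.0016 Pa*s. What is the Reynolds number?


Step 1: Convert Dh to meters: Dh = 12e-6 m
Step 2: Re = rho * v * Dh / mu
Re = 998 * 0.531 * 12e-6 / 0.0016
Re = 3.975


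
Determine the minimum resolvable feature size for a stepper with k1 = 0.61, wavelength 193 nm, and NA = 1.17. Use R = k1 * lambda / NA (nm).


Step 1: Identify values: k1 = 0.61, lambda = 193 nm, NA = 1.17
Step 2: R = k1 * lambda / NA
R = 0.61 * 193 / 1.17
R = 100.6 nm


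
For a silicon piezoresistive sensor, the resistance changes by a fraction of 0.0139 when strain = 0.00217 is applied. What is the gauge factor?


Step 1: Identify values.
dR/R = 0.0139, strain = 0.00217
Step 2: GF = (dR/R) / strain = 0.0139 / 0.00217
GF = 6.4


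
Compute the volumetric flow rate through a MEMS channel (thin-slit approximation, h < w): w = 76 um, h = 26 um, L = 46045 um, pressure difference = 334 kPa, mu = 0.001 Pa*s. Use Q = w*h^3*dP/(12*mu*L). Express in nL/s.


Step 1: Convert all dimensions to SI (meters).
w = 76e-6 m, h = 26e-6 m, L = 46045e-6 m, dP = 334e3 Pa
Step 2: Q = w * h^3 * dP / (12 * mu * L)
Q = 76e-6 * (26e-6)^3 * 334e3 / (12 * 0.001 * 46045e-6) = 8.0745138e-10 m^3/s
Step 3: Convert Q from m^3/s to nL/s (1 m^3 = 1e12 nL, so multiply by 1e12).
Q = 807.451 nL/s


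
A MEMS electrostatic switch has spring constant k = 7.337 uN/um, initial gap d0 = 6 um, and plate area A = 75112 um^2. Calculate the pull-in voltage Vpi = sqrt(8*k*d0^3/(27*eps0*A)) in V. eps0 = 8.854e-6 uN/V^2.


Step 1: Compute numerator: 8 * k * d0^3 = 8 * 7.337 * 6^3 = 12678.336
Step 2: Compute denominator: 27 * eps0 * A = 27 * 8.854e-6 * 75112 = 17.956124
Step 3: Vpi = sqrt(12678.336 / 17.956124)
Vpi = 26.57 V


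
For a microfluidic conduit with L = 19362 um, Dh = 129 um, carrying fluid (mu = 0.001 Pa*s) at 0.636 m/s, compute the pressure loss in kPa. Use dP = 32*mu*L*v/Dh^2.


Step 1: Convert to SI: L = 19362e-6 m, Dh = 129e-6 m
Step 2: dP = 32 * 0.001 * 19362e-6 * 0.636 / (129e-6)^2
Step 3: dP = 23679.79 Pa
Step 4: Convert to kPa: dP = 23.68 kPa


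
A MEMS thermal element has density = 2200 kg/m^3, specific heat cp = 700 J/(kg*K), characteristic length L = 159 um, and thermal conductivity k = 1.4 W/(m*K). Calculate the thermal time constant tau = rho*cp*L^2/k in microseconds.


Step 1: Convert L to m: L = 159e-6 m
Step 2: L^2 = (159e-6)^2 = 2.5281e-08 m^2
Step 3: tau = 2200 * 700 * 2.5281e-08 / 1.4 = 2.78091e-02 s
Step 4: Convert to microseconds (multiply by 1e6).
tau = 27809.1 us


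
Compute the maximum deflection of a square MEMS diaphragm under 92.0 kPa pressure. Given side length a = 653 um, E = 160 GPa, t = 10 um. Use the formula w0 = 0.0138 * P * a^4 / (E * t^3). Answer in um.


Step 1: Convert pressure to compatible units (E is in GPa, so P in GPa).
P = 92.0 kPa = 92.0e-6 GPa
Step 2: Compute numerator: 0.0138 * P * a^4.
a^4 = 653^4 = 181824635281
numerator = 0.0138 * 92.0e-6 * 181824635281 = 2.308446e+05
Step 3: Compute denominator: E * t^3 = 160 * 10^3 = 160000
Step 4: w0 = numerator / denominator = 2.308446e+05 / 160000 = 1.4428 um


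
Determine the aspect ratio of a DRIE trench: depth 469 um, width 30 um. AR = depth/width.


Step 1: AR = depth / width
Step 2: AR = 469 / 30
AR = 15.6


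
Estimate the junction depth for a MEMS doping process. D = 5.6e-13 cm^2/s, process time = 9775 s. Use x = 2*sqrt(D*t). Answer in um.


Step 1: Compute D*t = 5.6e-13 * 9775 = 5.474e-09 cm^2
Step 2: sqrt(D*t) = 7.3986e-05 cm
Step 3: x = 2 * 7.3986e-05 cm = 1.47972e-04 cm
Step 4: Convert to um (1 cm = 1e4 um): x = 1.48 um


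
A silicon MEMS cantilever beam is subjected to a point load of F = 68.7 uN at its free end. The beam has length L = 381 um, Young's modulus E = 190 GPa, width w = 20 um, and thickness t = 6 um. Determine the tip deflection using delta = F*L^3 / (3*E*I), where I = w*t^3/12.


Step 1: Calculate the second moment of area.
I = w * t^3 / 12 = 20 * 6^3 / 12 = 360.0 um^4
Step 2: Convert E to consistent units (1 GPa = 1000 uN/um^2).
E = 190 GPa = 190000 uN/um^2
Step 3: Calculate tip deflection.
delta = F * L^3 / (3 * E * I)
delta = 68.7 * 381^3 / (3 * 190000 * 360.0)
delta = 18.5163 um


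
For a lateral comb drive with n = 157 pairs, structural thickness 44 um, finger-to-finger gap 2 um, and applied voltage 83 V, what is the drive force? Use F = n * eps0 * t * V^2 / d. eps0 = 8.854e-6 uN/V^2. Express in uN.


Step 1: Parameters: n=157, eps0=8.854e-6 uN/V^2, t=44 um, V=83 V, d=2 um
Step 2: V^2 = 6889
Step 3: F = 157 * 8.854e-6 * 44 * 6889 / 2
F = 210.677 uN


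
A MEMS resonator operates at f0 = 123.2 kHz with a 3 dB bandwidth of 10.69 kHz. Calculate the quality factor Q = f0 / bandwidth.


Step 1: Q = f0 / bandwidth
Step 2: Q = 123.2 / 10.69
Q = 11.5


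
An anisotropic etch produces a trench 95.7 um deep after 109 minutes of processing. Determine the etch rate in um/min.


Step 1: Etch rate = depth / time
Step 2: rate = 95.7 / 109
rate = 0.878 um/min


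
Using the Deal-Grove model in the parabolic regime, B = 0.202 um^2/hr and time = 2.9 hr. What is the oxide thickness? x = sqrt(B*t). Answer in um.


Step 1: Compute B*t = 0.202 * 2.9 = 0.5858
Step 2: x = sqrt(0.5858)
x = 0.765 um


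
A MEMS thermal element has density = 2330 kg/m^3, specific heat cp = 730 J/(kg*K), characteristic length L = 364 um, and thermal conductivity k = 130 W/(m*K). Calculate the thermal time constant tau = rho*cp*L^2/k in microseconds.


Step 1: Convert L to m: L = 364e-6 m
Step 2: L^2 = (364e-6)^2 = 1.32496e-07 m^2
Step 3: tau = 2330 * 730 * 1.32496e-07 / 130 = 1.73355728e-03 s
Step 4: Convert to microseconds (multiply by 1e6).
tau = 1733.557 us


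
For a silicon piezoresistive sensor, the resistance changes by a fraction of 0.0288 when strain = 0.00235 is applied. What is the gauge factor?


Step 1: Identify values.
dR/R = 0.0288, strain = 0.00235
Step 2: GF = (dR/R) / strain = 0.0288 / 0.00235
GF = 12.3


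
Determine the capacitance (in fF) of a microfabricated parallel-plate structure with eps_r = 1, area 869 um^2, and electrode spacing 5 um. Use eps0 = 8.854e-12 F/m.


Step 1: Convert area to m^2: A = 869e-12 m^2
Step 2: Convert gap to m: d = 5e-6 m
Step 3: C = eps0 * eps_r * A / d
C = 8.854e-12 * 1 * 869e-12 / 5e-6
Step 4: Convert to fF (multiply by 1e15).
C = 1.54 fF


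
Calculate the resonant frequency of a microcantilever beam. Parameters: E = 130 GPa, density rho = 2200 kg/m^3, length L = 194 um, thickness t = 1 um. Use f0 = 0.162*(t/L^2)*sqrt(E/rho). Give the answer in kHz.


Step 1: Convert units to SI.
t_SI = 1e-6 m, L_SI = 194e-6 m
Step 2: Calculate sqrt(E/rho).
sqrt(130e9 / 2200) = 7687.06 m/s
Step 3: Compute f0.
f0 = 0.162 * 1e-6 / (194e-6)^2 * 7687.06 = 33088.1 Hz = 33.09 kHz


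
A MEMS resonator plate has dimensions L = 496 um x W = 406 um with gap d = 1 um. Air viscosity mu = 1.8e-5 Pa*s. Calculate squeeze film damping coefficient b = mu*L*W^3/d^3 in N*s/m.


Step 1: Convert to SI.
L = 496e-6 m, W = 406e-6 m, d = 1e-6 m
Step 2: W^3 = (406e-6)^3 = 6.69e-11 m^3
Step 3: d^3 = (1e-6)^3 = 1.00e-18 m^3
Step 4: b = 1.8e-5 * 496e-6 * 6.69e-11 / 1.00e-18
b = 5.97e-01 N*s/m


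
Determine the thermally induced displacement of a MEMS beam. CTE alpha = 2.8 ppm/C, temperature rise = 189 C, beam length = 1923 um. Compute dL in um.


Step 1: Convert CTE: alpha = 2.8 ppm/C = 2.8e-6 /C
Step 2: dL = 2.8e-6 * 189 * 1923
dL = 1.0177 um


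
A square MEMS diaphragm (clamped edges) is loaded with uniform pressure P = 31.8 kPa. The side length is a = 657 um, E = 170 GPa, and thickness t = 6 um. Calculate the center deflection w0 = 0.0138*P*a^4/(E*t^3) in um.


Step 1: Convert pressure to compatible units (E is in GPa, so P in GPa).
P = 31.8 kPa = 31.8e-6 GPa
Step 2: Compute numerator: 0.0138 * P * a^4.
a^4 = 657^4 = 186320859201
numerator = 0.0138 * 31.8e-6 * 186320859201 = 8.176505e+04
Step 3: Compute denominator: E * t^3 = 170 * 6^3 = 36720
Step 4: w0 = numerator / denominator = 8.176505e+04 / 36720 = 2.2267 um


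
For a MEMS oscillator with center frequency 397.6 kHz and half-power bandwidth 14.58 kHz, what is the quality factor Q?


Step 1: Q = f0 / bandwidth
Step 2: Q = 397.6 / 14.58
Q = 27.3


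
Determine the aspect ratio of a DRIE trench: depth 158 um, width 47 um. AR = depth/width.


Step 1: AR = depth / width
Step 2: AR = 158 / 47
AR = 3.4


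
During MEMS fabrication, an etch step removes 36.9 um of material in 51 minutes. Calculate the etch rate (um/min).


Step 1: Etch rate = depth / time
Step 2: rate = 36.9 / 51
rate = 0.724 um/min


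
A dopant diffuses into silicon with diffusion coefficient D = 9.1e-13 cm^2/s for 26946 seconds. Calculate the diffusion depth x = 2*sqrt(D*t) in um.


Step 1: Compute D*t = 9.1e-13 * 26946 = 2.452086e-08 cm^2
Step 2: sqrt(D*t) = 1.56591e-04 cm
Step 3: x = 2 * 1.56591e-04 cm = 3.13182e-04 cm
Step 4: Convert to um (1 cm = 1e4 um): x = 3.132 um


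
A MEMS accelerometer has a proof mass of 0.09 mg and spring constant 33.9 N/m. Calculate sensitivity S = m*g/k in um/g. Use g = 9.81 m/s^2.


Step 1: Convert mass: m = 0.09 mg = 9.00e-08 kg
Step 2: S = m * g / k = 9.00e-08 * 9.81 / 33.9
Step 3: S = 2.60e-08 m/g
Step 4: Convert to um/g: S = 0.026 um/g


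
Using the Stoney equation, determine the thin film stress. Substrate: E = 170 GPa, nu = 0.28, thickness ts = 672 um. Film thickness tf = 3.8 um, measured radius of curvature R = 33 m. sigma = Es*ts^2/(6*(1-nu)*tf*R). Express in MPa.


Step 1: Compute numerator: Es * ts^2 = 170 * 672^2 = 76769280 (GPa*um^2)
Step 2: Compute denominator (R in um): 6*(1-nu)*tf*R = 6*0.72*3.8*33e6 = 541728000.0 (um^2)
Step 3: sigma (GPa) = 76769280 / 541728000.0 = 1.41712e-01 GPa
Step 4: Convert to MPa (x1000): sigma = 141.7 MPa


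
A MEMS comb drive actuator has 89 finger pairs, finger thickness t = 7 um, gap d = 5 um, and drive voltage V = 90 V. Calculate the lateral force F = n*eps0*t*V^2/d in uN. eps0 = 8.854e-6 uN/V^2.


Step 1: Parameters: n=89, eps0=8.854e-6 uN/V^2, t=7 um, V=90 V, d=5 um
Step 2: V^2 = 8100
Step 3: F = 89 * 8.854e-6 * 7 * 8100 / 5
F = 8.936 uN


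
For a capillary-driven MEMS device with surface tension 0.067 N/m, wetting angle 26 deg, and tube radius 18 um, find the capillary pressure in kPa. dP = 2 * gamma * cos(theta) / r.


Step 1: cos(26 deg) = 0.8988
Step 2: Convert r to m: r = 18e-6 m
Step 3: dP = 2 * 0.067 * 0.8988 / 18e-6 = 6691.1 Pa
Step 4: Convert Pa to kPa (divide by 1000).
dP = 6.69 kPa


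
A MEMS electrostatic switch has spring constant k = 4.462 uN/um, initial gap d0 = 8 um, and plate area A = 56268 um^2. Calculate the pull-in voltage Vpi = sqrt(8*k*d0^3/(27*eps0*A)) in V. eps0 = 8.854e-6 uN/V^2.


Step 1: Compute numerator: 8 * k * d0^3 = 8 * 4.462 * 8^3 = 18276.352
Step 2: Compute denominator: 27 * eps0 * A = 27 * 8.854e-6 * 56268 = 13.451316
Step 3: Vpi = sqrt(18276.352 / 13.451316)
Vpi = 36.86 V
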